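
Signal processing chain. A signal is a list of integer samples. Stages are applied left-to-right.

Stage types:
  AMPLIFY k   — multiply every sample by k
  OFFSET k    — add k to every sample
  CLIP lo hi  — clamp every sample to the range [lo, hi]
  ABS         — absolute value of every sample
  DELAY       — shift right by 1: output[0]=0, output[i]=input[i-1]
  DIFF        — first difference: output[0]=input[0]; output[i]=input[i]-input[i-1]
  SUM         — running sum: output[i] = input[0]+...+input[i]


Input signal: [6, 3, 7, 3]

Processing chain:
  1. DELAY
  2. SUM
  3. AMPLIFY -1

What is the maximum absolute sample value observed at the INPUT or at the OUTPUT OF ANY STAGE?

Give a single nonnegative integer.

Input: [6, 3, 7, 3] (max |s|=7)
Stage 1 (DELAY): [0, 6, 3, 7] = [0, 6, 3, 7] -> [0, 6, 3, 7] (max |s|=7)
Stage 2 (SUM): sum[0..0]=0, sum[0..1]=6, sum[0..2]=9, sum[0..3]=16 -> [0, 6, 9, 16] (max |s|=16)
Stage 3 (AMPLIFY -1): 0*-1=0, 6*-1=-6, 9*-1=-9, 16*-1=-16 -> [0, -6, -9, -16] (max |s|=16)
Overall max amplitude: 16

Answer: 16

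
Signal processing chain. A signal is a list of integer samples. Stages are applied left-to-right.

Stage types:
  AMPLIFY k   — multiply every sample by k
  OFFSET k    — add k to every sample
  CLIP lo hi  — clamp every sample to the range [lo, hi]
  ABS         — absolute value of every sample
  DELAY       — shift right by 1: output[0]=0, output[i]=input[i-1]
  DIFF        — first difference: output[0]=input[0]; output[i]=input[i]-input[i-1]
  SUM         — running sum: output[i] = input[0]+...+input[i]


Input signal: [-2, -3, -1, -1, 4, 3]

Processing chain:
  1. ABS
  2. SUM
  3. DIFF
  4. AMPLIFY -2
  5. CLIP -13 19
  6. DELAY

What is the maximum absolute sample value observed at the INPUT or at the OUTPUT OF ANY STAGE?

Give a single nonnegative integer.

Answer: 14

Derivation:
Input: [-2, -3, -1, -1, 4, 3] (max |s|=4)
Stage 1 (ABS): |-2|=2, |-3|=3, |-1|=1, |-1|=1, |4|=4, |3|=3 -> [2, 3, 1, 1, 4, 3] (max |s|=4)
Stage 2 (SUM): sum[0..0]=2, sum[0..1]=5, sum[0..2]=6, sum[0..3]=7, sum[0..4]=11, sum[0..5]=14 -> [2, 5, 6, 7, 11, 14] (max |s|=14)
Stage 3 (DIFF): s[0]=2, 5-2=3, 6-5=1, 7-6=1, 11-7=4, 14-11=3 -> [2, 3, 1, 1, 4, 3] (max |s|=4)
Stage 4 (AMPLIFY -2): 2*-2=-4, 3*-2=-6, 1*-2=-2, 1*-2=-2, 4*-2=-8, 3*-2=-6 -> [-4, -6, -2, -2, -8, -6] (max |s|=8)
Stage 5 (CLIP -13 19): clip(-4,-13,19)=-4, clip(-6,-13,19)=-6, clip(-2,-13,19)=-2, clip(-2,-13,19)=-2, clip(-8,-13,19)=-8, clip(-6,-13,19)=-6 -> [-4, -6, -2, -2, -8, -6] (max |s|=8)
Stage 6 (DELAY): [0, -4, -6, -2, -2, -8] = [0, -4, -6, -2, -2, -8] -> [0, -4, -6, -2, -2, -8] (max |s|=8)
Overall max amplitude: 14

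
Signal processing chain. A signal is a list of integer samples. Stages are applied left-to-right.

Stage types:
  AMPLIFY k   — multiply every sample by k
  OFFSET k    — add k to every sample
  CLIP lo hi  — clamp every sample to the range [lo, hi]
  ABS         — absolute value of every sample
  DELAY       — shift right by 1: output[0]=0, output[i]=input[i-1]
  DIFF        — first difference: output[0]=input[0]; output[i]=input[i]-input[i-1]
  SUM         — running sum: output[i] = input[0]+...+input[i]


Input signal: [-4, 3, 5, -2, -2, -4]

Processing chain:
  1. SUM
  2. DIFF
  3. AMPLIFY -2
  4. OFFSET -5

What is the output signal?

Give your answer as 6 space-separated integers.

Input: [-4, 3, 5, -2, -2, -4]
Stage 1 (SUM): sum[0..0]=-4, sum[0..1]=-1, sum[0..2]=4, sum[0..3]=2, sum[0..4]=0, sum[0..5]=-4 -> [-4, -1, 4, 2, 0, -4]
Stage 2 (DIFF): s[0]=-4, -1--4=3, 4--1=5, 2-4=-2, 0-2=-2, -4-0=-4 -> [-4, 3, 5, -2, -2, -4]
Stage 3 (AMPLIFY -2): -4*-2=8, 3*-2=-6, 5*-2=-10, -2*-2=4, -2*-2=4, -4*-2=8 -> [8, -6, -10, 4, 4, 8]
Stage 4 (OFFSET -5): 8+-5=3, -6+-5=-11, -10+-5=-15, 4+-5=-1, 4+-5=-1, 8+-5=3 -> [3, -11, -15, -1, -1, 3]

Answer: 3 -11 -15 -1 -1 3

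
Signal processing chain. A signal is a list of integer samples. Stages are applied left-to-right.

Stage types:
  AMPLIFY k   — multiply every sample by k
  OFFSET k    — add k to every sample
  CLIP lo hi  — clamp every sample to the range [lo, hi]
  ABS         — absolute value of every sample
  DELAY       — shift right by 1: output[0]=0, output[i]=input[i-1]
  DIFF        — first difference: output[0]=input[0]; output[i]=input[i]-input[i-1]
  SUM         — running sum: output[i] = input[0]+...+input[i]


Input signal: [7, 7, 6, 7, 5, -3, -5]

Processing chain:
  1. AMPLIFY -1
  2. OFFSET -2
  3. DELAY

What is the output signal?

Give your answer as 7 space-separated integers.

Answer: 0 -9 -9 -8 -9 -7 1

Derivation:
Input: [7, 7, 6, 7, 5, -3, -5]
Stage 1 (AMPLIFY -1): 7*-1=-7, 7*-1=-7, 6*-1=-6, 7*-1=-7, 5*-1=-5, -3*-1=3, -5*-1=5 -> [-7, -7, -6, -7, -5, 3, 5]
Stage 2 (OFFSET -2): -7+-2=-9, -7+-2=-9, -6+-2=-8, -7+-2=-9, -5+-2=-7, 3+-2=1, 5+-2=3 -> [-9, -9, -8, -9, -7, 1, 3]
Stage 3 (DELAY): [0, -9, -9, -8, -9, -7, 1] = [0, -9, -9, -8, -9, -7, 1] -> [0, -9, -9, -8, -9, -7, 1]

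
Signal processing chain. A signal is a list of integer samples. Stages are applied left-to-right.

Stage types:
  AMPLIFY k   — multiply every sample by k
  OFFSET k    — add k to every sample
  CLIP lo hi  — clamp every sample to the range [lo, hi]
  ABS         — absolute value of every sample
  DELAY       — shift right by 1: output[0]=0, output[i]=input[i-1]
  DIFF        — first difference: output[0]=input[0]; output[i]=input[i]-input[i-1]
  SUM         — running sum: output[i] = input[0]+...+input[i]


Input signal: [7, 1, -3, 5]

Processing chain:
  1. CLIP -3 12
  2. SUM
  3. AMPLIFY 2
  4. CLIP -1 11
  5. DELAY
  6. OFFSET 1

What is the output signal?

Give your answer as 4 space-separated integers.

Input: [7, 1, -3, 5]
Stage 1 (CLIP -3 12): clip(7,-3,12)=7, clip(1,-3,12)=1, clip(-3,-3,12)=-3, clip(5,-3,12)=5 -> [7, 1, -3, 5]
Stage 2 (SUM): sum[0..0]=7, sum[0..1]=8, sum[0..2]=5, sum[0..3]=10 -> [7, 8, 5, 10]
Stage 3 (AMPLIFY 2): 7*2=14, 8*2=16, 5*2=10, 10*2=20 -> [14, 16, 10, 20]
Stage 4 (CLIP -1 11): clip(14,-1,11)=11, clip(16,-1,11)=11, clip(10,-1,11)=10, clip(20,-1,11)=11 -> [11, 11, 10, 11]
Stage 5 (DELAY): [0, 11, 11, 10] = [0, 11, 11, 10] -> [0, 11, 11, 10]
Stage 6 (OFFSET 1): 0+1=1, 11+1=12, 11+1=12, 10+1=11 -> [1, 12, 12, 11]

Answer: 1 12 12 11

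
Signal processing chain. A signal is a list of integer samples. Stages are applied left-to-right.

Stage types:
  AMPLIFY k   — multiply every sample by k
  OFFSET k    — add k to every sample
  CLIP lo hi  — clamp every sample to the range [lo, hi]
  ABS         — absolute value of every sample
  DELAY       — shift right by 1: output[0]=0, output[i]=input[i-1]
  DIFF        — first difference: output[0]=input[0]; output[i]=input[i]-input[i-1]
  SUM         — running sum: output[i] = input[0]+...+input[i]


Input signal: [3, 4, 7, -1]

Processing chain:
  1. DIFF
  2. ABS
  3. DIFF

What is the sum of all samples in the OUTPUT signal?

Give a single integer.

Answer: 8

Derivation:
Input: [3, 4, 7, -1]
Stage 1 (DIFF): s[0]=3, 4-3=1, 7-4=3, -1-7=-8 -> [3, 1, 3, -8]
Stage 2 (ABS): |3|=3, |1|=1, |3|=3, |-8|=8 -> [3, 1, 3, 8]
Stage 3 (DIFF): s[0]=3, 1-3=-2, 3-1=2, 8-3=5 -> [3, -2, 2, 5]
Output sum: 8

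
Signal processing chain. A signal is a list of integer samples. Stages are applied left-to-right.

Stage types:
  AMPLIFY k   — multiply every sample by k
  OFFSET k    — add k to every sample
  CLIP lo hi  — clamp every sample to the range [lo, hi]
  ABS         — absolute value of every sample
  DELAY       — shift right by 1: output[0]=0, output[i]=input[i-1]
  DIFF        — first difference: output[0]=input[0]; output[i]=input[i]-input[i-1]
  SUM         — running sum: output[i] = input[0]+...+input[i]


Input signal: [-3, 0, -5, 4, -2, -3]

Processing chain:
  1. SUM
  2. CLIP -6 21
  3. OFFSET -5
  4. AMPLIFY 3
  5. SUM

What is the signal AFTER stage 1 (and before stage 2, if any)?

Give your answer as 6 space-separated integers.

Answer: -3 -3 -8 -4 -6 -9

Derivation:
Input: [-3, 0, -5, 4, -2, -3]
Stage 1 (SUM): sum[0..0]=-3, sum[0..1]=-3, sum[0..2]=-8, sum[0..3]=-4, sum[0..4]=-6, sum[0..5]=-9 -> [-3, -3, -8, -4, -6, -9]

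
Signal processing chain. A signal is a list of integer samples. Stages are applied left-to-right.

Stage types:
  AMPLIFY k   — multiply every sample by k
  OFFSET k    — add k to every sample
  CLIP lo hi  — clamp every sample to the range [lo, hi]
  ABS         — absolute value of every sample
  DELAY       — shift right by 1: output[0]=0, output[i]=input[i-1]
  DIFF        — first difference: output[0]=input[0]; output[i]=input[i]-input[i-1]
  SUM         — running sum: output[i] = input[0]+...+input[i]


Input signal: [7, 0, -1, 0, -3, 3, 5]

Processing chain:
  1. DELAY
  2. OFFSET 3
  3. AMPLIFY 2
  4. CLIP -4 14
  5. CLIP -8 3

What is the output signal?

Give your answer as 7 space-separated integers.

Input: [7, 0, -1, 0, -3, 3, 5]
Stage 1 (DELAY): [0, 7, 0, -1, 0, -3, 3] = [0, 7, 0, -1, 0, -3, 3] -> [0, 7, 0, -1, 0, -3, 3]
Stage 2 (OFFSET 3): 0+3=3, 7+3=10, 0+3=3, -1+3=2, 0+3=3, -3+3=0, 3+3=6 -> [3, 10, 3, 2, 3, 0, 6]
Stage 3 (AMPLIFY 2): 3*2=6, 10*2=20, 3*2=6, 2*2=4, 3*2=6, 0*2=0, 6*2=12 -> [6, 20, 6, 4, 6, 0, 12]
Stage 4 (CLIP -4 14): clip(6,-4,14)=6, clip(20,-4,14)=14, clip(6,-4,14)=6, clip(4,-4,14)=4, clip(6,-4,14)=6, clip(0,-4,14)=0, clip(12,-4,14)=12 -> [6, 14, 6, 4, 6, 0, 12]
Stage 5 (CLIP -8 3): clip(6,-8,3)=3, clip(14,-8,3)=3, clip(6,-8,3)=3, clip(4,-8,3)=3, clip(6,-8,3)=3, clip(0,-8,3)=0, clip(12,-8,3)=3 -> [3, 3, 3, 3, 3, 0, 3]

Answer: 3 3 3 3 3 0 3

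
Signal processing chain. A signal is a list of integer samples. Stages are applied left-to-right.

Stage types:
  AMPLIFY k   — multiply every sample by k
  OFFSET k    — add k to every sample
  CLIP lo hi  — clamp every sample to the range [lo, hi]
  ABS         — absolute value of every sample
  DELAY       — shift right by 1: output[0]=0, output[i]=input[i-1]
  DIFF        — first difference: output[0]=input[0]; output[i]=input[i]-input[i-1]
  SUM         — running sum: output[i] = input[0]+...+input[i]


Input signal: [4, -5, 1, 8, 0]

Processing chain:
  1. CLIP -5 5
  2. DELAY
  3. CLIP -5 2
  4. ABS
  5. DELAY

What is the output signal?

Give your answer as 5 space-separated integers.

Input: [4, -5, 1, 8, 0]
Stage 1 (CLIP -5 5): clip(4,-5,5)=4, clip(-5,-5,5)=-5, clip(1,-5,5)=1, clip(8,-5,5)=5, clip(0,-5,5)=0 -> [4, -5, 1, 5, 0]
Stage 2 (DELAY): [0, 4, -5, 1, 5] = [0, 4, -5, 1, 5] -> [0, 4, -5, 1, 5]
Stage 3 (CLIP -5 2): clip(0,-5,2)=0, clip(4,-5,2)=2, clip(-5,-5,2)=-5, clip(1,-5,2)=1, clip(5,-5,2)=2 -> [0, 2, -5, 1, 2]
Stage 4 (ABS): |0|=0, |2|=2, |-5|=5, |1|=1, |2|=2 -> [0, 2, 5, 1, 2]
Stage 5 (DELAY): [0, 0, 2, 5, 1] = [0, 0, 2, 5, 1] -> [0, 0, 2, 5, 1]

Answer: 0 0 2 5 1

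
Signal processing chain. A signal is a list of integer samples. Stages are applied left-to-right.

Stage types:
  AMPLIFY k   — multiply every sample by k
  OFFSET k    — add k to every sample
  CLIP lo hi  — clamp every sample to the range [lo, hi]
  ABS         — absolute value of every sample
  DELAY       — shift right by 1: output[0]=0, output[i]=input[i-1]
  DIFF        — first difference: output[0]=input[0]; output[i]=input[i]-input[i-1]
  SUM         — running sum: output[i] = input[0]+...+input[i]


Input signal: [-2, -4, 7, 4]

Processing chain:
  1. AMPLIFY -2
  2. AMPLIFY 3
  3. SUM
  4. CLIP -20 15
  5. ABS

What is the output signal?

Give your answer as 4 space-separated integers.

Input: [-2, -4, 7, 4]
Stage 1 (AMPLIFY -2): -2*-2=4, -4*-2=8, 7*-2=-14, 4*-2=-8 -> [4, 8, -14, -8]
Stage 2 (AMPLIFY 3): 4*3=12, 8*3=24, -14*3=-42, -8*3=-24 -> [12, 24, -42, -24]
Stage 3 (SUM): sum[0..0]=12, sum[0..1]=36, sum[0..2]=-6, sum[0..3]=-30 -> [12, 36, -6, -30]
Stage 4 (CLIP -20 15): clip(12,-20,15)=12, clip(36,-20,15)=15, clip(-6,-20,15)=-6, clip(-30,-20,15)=-20 -> [12, 15, -6, -20]
Stage 5 (ABS): |12|=12, |15|=15, |-6|=6, |-20|=20 -> [12, 15, 6, 20]

Answer: 12 15 6 20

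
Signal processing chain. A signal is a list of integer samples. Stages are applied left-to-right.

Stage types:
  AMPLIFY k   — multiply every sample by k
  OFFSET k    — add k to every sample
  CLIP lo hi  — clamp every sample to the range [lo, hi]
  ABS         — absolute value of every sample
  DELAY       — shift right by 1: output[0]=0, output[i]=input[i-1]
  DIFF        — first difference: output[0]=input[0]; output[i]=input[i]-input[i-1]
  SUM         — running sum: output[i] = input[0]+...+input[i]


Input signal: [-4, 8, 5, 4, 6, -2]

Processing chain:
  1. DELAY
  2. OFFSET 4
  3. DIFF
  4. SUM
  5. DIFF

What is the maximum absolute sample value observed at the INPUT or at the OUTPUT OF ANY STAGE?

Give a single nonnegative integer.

Answer: 12

Derivation:
Input: [-4, 8, 5, 4, 6, -2] (max |s|=8)
Stage 1 (DELAY): [0, -4, 8, 5, 4, 6] = [0, -4, 8, 5, 4, 6] -> [0, -4, 8, 5, 4, 6] (max |s|=8)
Stage 2 (OFFSET 4): 0+4=4, -4+4=0, 8+4=12, 5+4=9, 4+4=8, 6+4=10 -> [4, 0, 12, 9, 8, 10] (max |s|=12)
Stage 3 (DIFF): s[0]=4, 0-4=-4, 12-0=12, 9-12=-3, 8-9=-1, 10-8=2 -> [4, -4, 12, -3, -1, 2] (max |s|=12)
Stage 4 (SUM): sum[0..0]=4, sum[0..1]=0, sum[0..2]=12, sum[0..3]=9, sum[0..4]=8, sum[0..5]=10 -> [4, 0, 12, 9, 8, 10] (max |s|=12)
Stage 5 (DIFF): s[0]=4, 0-4=-4, 12-0=12, 9-12=-3, 8-9=-1, 10-8=2 -> [4, -4, 12, -3, -1, 2] (max |s|=12)
Overall max amplitude: 12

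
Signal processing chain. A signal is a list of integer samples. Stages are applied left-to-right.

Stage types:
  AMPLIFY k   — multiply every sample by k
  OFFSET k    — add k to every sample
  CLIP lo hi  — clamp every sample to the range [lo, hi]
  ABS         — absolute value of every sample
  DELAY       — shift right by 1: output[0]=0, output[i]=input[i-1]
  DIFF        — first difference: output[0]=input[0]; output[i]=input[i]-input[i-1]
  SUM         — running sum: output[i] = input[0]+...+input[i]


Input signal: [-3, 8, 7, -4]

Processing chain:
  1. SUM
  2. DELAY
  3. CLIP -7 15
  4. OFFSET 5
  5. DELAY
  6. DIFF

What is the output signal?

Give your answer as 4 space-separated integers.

Answer: 0 5 -3 8

Derivation:
Input: [-3, 8, 7, -4]
Stage 1 (SUM): sum[0..0]=-3, sum[0..1]=5, sum[0..2]=12, sum[0..3]=8 -> [-3, 5, 12, 8]
Stage 2 (DELAY): [0, -3, 5, 12] = [0, -3, 5, 12] -> [0, -3, 5, 12]
Stage 3 (CLIP -7 15): clip(0,-7,15)=0, clip(-3,-7,15)=-3, clip(5,-7,15)=5, clip(12,-7,15)=12 -> [0, -3, 5, 12]
Stage 4 (OFFSET 5): 0+5=5, -3+5=2, 5+5=10, 12+5=17 -> [5, 2, 10, 17]
Stage 5 (DELAY): [0, 5, 2, 10] = [0, 5, 2, 10] -> [0, 5, 2, 10]
Stage 6 (DIFF): s[0]=0, 5-0=5, 2-5=-3, 10-2=8 -> [0, 5, -3, 8]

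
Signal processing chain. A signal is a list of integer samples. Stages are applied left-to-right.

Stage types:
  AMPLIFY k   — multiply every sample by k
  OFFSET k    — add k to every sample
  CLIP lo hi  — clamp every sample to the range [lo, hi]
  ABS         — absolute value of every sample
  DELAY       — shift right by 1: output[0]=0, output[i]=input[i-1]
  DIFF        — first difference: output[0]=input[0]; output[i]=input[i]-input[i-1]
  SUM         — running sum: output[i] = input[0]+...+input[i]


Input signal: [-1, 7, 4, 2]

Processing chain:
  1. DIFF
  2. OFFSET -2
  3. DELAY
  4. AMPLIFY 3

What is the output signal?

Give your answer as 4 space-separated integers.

Answer: 0 -9 18 -15

Derivation:
Input: [-1, 7, 4, 2]
Stage 1 (DIFF): s[0]=-1, 7--1=8, 4-7=-3, 2-4=-2 -> [-1, 8, -3, -2]
Stage 2 (OFFSET -2): -1+-2=-3, 8+-2=6, -3+-2=-5, -2+-2=-4 -> [-3, 6, -5, -4]
Stage 3 (DELAY): [0, -3, 6, -5] = [0, -3, 6, -5] -> [0, -3, 6, -5]
Stage 4 (AMPLIFY 3): 0*3=0, -3*3=-9, 6*3=18, -5*3=-15 -> [0, -9, 18, -15]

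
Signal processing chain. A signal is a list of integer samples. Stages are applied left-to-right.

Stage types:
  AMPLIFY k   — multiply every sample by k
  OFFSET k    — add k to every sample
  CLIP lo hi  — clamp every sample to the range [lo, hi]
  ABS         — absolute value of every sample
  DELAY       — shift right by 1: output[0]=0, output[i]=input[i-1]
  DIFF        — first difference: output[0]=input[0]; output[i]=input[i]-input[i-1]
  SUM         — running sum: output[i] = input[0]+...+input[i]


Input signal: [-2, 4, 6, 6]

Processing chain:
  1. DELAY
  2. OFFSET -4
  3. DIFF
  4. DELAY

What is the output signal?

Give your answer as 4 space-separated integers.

Answer: 0 -4 -2 6

Derivation:
Input: [-2, 4, 6, 6]
Stage 1 (DELAY): [0, -2, 4, 6] = [0, -2, 4, 6] -> [0, -2, 4, 6]
Stage 2 (OFFSET -4): 0+-4=-4, -2+-4=-6, 4+-4=0, 6+-4=2 -> [-4, -6, 0, 2]
Stage 3 (DIFF): s[0]=-4, -6--4=-2, 0--6=6, 2-0=2 -> [-4, -2, 6, 2]
Stage 4 (DELAY): [0, -4, -2, 6] = [0, -4, -2, 6] -> [0, -4, -2, 6]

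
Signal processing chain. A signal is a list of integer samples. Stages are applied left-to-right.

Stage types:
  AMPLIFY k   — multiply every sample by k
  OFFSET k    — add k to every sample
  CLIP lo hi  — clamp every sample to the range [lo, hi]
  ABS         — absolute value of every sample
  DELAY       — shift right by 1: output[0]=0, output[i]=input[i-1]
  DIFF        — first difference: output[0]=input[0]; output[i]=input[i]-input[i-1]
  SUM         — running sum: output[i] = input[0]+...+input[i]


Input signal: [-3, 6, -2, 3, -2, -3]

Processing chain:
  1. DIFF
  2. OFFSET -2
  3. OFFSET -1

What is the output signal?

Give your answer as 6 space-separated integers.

Answer: -6 6 -11 2 -8 -4

Derivation:
Input: [-3, 6, -2, 3, -2, -3]
Stage 1 (DIFF): s[0]=-3, 6--3=9, -2-6=-8, 3--2=5, -2-3=-5, -3--2=-1 -> [-3, 9, -8, 5, -5, -1]
Stage 2 (OFFSET -2): -3+-2=-5, 9+-2=7, -8+-2=-10, 5+-2=3, -5+-2=-7, -1+-2=-3 -> [-5, 7, -10, 3, -7, -3]
Stage 3 (OFFSET -1): -5+-1=-6, 7+-1=6, -10+-1=-11, 3+-1=2, -7+-1=-8, -3+-1=-4 -> [-6, 6, -11, 2, -8, -4]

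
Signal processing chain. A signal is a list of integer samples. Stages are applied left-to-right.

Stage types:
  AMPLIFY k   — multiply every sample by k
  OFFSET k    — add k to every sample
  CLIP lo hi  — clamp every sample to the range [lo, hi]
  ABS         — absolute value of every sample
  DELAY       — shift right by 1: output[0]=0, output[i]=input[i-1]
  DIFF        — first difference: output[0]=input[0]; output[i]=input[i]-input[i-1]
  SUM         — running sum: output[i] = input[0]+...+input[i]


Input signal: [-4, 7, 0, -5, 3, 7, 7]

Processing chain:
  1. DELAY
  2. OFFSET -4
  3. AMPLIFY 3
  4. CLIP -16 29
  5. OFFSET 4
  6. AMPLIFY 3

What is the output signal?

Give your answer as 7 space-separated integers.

Input: [-4, 7, 0, -5, 3, 7, 7]
Stage 1 (DELAY): [0, -4, 7, 0, -5, 3, 7] = [0, -4, 7, 0, -5, 3, 7] -> [0, -4, 7, 0, -5, 3, 7]
Stage 2 (OFFSET -4): 0+-4=-4, -4+-4=-8, 7+-4=3, 0+-4=-4, -5+-4=-9, 3+-4=-1, 7+-4=3 -> [-4, -8, 3, -4, -9, -1, 3]
Stage 3 (AMPLIFY 3): -4*3=-12, -8*3=-24, 3*3=9, -4*3=-12, -9*3=-27, -1*3=-3, 3*3=9 -> [-12, -24, 9, -12, -27, -3, 9]
Stage 4 (CLIP -16 29): clip(-12,-16,29)=-12, clip(-24,-16,29)=-16, clip(9,-16,29)=9, clip(-12,-16,29)=-12, clip(-27,-16,29)=-16, clip(-3,-16,29)=-3, clip(9,-16,29)=9 -> [-12, -16, 9, -12, -16, -3, 9]
Stage 5 (OFFSET 4): -12+4=-8, -16+4=-12, 9+4=13, -12+4=-8, -16+4=-12, -3+4=1, 9+4=13 -> [-8, -12, 13, -8, -12, 1, 13]
Stage 6 (AMPLIFY 3): -8*3=-24, -12*3=-36, 13*3=39, -8*3=-24, -12*3=-36, 1*3=3, 13*3=39 -> [-24, -36, 39, -24, -36, 3, 39]

Answer: -24 -36 39 -24 -36 3 39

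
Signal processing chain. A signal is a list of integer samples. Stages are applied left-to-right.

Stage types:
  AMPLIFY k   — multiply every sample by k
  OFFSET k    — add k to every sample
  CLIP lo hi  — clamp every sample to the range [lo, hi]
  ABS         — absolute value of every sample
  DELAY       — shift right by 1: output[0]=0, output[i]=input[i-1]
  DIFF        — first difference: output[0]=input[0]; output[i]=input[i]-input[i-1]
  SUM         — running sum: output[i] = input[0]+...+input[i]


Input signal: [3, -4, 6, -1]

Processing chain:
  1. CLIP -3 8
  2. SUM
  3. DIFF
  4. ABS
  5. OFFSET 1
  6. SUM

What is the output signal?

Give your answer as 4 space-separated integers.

Answer: 4 8 15 17

Derivation:
Input: [3, -4, 6, -1]
Stage 1 (CLIP -3 8): clip(3,-3,8)=3, clip(-4,-3,8)=-3, clip(6,-3,8)=6, clip(-1,-3,8)=-1 -> [3, -3, 6, -1]
Stage 2 (SUM): sum[0..0]=3, sum[0..1]=0, sum[0..2]=6, sum[0..3]=5 -> [3, 0, 6, 5]
Stage 3 (DIFF): s[0]=3, 0-3=-3, 6-0=6, 5-6=-1 -> [3, -3, 6, -1]
Stage 4 (ABS): |3|=3, |-3|=3, |6|=6, |-1|=1 -> [3, 3, 6, 1]
Stage 5 (OFFSET 1): 3+1=4, 3+1=4, 6+1=7, 1+1=2 -> [4, 4, 7, 2]
Stage 6 (SUM): sum[0..0]=4, sum[0..1]=8, sum[0..2]=15, sum[0..3]=17 -> [4, 8, 15, 17]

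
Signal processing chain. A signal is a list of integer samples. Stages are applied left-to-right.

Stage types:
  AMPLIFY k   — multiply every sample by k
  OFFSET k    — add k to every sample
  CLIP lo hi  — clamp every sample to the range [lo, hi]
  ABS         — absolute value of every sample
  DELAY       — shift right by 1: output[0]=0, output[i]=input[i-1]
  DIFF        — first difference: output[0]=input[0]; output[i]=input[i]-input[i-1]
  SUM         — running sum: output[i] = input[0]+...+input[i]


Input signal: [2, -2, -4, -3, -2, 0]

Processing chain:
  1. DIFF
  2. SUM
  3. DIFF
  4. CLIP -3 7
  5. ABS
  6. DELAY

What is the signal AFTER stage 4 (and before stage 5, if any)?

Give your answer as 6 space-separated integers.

Answer: 2 -3 -2 1 1 2

Derivation:
Input: [2, -2, -4, -3, -2, 0]
Stage 1 (DIFF): s[0]=2, -2-2=-4, -4--2=-2, -3--4=1, -2--3=1, 0--2=2 -> [2, -4, -2, 1, 1, 2]
Stage 2 (SUM): sum[0..0]=2, sum[0..1]=-2, sum[0..2]=-4, sum[0..3]=-3, sum[0..4]=-2, sum[0..5]=0 -> [2, -2, -4, -3, -2, 0]
Stage 3 (DIFF): s[0]=2, -2-2=-4, -4--2=-2, -3--4=1, -2--3=1, 0--2=2 -> [2, -4, -2, 1, 1, 2]
Stage 4 (CLIP -3 7): clip(2,-3,7)=2, clip(-4,-3,7)=-3, clip(-2,-3,7)=-2, clip(1,-3,7)=1, clip(1,-3,7)=1, clip(2,-3,7)=2 -> [2, -3, -2, 1, 1, 2]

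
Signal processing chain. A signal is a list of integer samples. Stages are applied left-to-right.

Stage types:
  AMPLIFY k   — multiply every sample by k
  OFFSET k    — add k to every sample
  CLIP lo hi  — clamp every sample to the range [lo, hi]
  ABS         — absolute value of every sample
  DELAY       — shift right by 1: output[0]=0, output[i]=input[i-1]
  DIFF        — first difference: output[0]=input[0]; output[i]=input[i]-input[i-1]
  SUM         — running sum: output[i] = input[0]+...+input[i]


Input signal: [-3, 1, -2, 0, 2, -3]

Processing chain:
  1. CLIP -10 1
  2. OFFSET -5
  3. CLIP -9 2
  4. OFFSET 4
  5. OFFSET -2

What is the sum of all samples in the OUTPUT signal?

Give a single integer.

Answer: -24

Derivation:
Input: [-3, 1, -2, 0, 2, -3]
Stage 1 (CLIP -10 1): clip(-3,-10,1)=-3, clip(1,-10,1)=1, clip(-2,-10,1)=-2, clip(0,-10,1)=0, clip(2,-10,1)=1, clip(-3,-10,1)=-3 -> [-3, 1, -2, 0, 1, -3]
Stage 2 (OFFSET -5): -3+-5=-8, 1+-5=-4, -2+-5=-7, 0+-5=-5, 1+-5=-4, -3+-5=-8 -> [-8, -4, -7, -5, -4, -8]
Stage 3 (CLIP -9 2): clip(-8,-9,2)=-8, clip(-4,-9,2)=-4, clip(-7,-9,2)=-7, clip(-5,-9,2)=-5, clip(-4,-9,2)=-4, clip(-8,-9,2)=-8 -> [-8, -4, -7, -5, -4, -8]
Stage 4 (OFFSET 4): -8+4=-4, -4+4=0, -7+4=-3, -5+4=-1, -4+4=0, -8+4=-4 -> [-4, 0, -3, -1, 0, -4]
Stage 5 (OFFSET -2): -4+-2=-6, 0+-2=-2, -3+-2=-5, -1+-2=-3, 0+-2=-2, -4+-2=-6 -> [-6, -2, -5, -3, -2, -6]
Output sum: -24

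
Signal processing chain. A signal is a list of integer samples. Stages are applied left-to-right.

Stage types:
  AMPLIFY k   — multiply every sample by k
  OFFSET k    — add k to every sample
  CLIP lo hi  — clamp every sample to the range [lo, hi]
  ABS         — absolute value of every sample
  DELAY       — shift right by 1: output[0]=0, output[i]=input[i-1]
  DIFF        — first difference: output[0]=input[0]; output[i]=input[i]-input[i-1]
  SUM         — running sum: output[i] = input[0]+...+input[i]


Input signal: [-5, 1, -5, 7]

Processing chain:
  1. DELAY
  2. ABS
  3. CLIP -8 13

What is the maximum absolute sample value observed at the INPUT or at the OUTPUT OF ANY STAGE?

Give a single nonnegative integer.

Input: [-5, 1, -5, 7] (max |s|=7)
Stage 1 (DELAY): [0, -5, 1, -5] = [0, -5, 1, -5] -> [0, -5, 1, -5] (max |s|=5)
Stage 2 (ABS): |0|=0, |-5|=5, |1|=1, |-5|=5 -> [0, 5, 1, 5] (max |s|=5)
Stage 3 (CLIP -8 13): clip(0,-8,13)=0, clip(5,-8,13)=5, clip(1,-8,13)=1, clip(5,-8,13)=5 -> [0, 5, 1, 5] (max |s|=5)
Overall max amplitude: 7

Answer: 7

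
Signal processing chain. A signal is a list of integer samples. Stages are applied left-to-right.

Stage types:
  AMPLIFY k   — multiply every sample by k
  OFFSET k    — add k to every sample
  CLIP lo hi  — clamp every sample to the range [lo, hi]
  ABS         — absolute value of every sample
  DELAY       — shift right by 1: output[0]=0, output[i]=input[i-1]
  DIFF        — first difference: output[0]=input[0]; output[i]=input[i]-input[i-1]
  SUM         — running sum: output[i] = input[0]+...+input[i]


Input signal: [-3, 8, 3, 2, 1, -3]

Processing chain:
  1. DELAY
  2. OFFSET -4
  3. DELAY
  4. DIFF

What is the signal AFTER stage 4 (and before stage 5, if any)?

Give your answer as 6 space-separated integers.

Input: [-3, 8, 3, 2, 1, -3]
Stage 1 (DELAY): [0, -3, 8, 3, 2, 1] = [0, -3, 8, 3, 2, 1] -> [0, -3, 8, 3, 2, 1]
Stage 2 (OFFSET -4): 0+-4=-4, -3+-4=-7, 8+-4=4, 3+-4=-1, 2+-4=-2, 1+-4=-3 -> [-4, -7, 4, -1, -2, -3]
Stage 3 (DELAY): [0, -4, -7, 4, -1, -2] = [0, -4, -7, 4, -1, -2] -> [0, -4, -7, 4, -1, -2]
Stage 4 (DIFF): s[0]=0, -4-0=-4, -7--4=-3, 4--7=11, -1-4=-5, -2--1=-1 -> [0, -4, -3, 11, -5, -1]

Answer: 0 -4 -3 11 -5 -1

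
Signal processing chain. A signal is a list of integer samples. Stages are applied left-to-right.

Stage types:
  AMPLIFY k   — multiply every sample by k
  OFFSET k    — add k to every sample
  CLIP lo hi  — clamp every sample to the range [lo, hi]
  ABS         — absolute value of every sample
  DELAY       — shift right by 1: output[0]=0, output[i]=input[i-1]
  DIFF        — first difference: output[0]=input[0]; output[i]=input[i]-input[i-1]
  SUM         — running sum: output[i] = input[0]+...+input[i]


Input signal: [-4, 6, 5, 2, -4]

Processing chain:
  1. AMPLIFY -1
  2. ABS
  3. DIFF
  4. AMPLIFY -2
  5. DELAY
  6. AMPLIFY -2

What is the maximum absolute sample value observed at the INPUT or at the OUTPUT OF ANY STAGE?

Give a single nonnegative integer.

Input: [-4, 6, 5, 2, -4] (max |s|=6)
Stage 1 (AMPLIFY -1): -4*-1=4, 6*-1=-6, 5*-1=-5, 2*-1=-2, -4*-1=4 -> [4, -6, -5, -2, 4] (max |s|=6)
Stage 2 (ABS): |4|=4, |-6|=6, |-5|=5, |-2|=2, |4|=4 -> [4, 6, 5, 2, 4] (max |s|=6)
Stage 3 (DIFF): s[0]=4, 6-4=2, 5-6=-1, 2-5=-3, 4-2=2 -> [4, 2, -1, -3, 2] (max |s|=4)
Stage 4 (AMPLIFY -2): 4*-2=-8, 2*-2=-4, -1*-2=2, -3*-2=6, 2*-2=-4 -> [-8, -4, 2, 6, -4] (max |s|=8)
Stage 5 (DELAY): [0, -8, -4, 2, 6] = [0, -8, -4, 2, 6] -> [0, -8, -4, 2, 6] (max |s|=8)
Stage 6 (AMPLIFY -2): 0*-2=0, -8*-2=16, -4*-2=8, 2*-2=-4, 6*-2=-12 -> [0, 16, 8, -4, -12] (max |s|=16)
Overall max amplitude: 16

Answer: 16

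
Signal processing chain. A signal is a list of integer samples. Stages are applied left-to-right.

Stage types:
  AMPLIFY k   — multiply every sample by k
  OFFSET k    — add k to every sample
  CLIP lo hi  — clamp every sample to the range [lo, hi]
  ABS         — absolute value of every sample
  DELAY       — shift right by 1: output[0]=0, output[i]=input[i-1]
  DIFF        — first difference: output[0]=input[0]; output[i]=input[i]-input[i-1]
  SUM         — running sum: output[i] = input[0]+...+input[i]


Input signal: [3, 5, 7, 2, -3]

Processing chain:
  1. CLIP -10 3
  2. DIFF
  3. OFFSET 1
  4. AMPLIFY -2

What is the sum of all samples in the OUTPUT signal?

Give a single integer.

Input: [3, 5, 7, 2, -3]
Stage 1 (CLIP -10 3): clip(3,-10,3)=3, clip(5,-10,3)=3, clip(7,-10,3)=3, clip(2,-10,3)=2, clip(-3,-10,3)=-3 -> [3, 3, 3, 2, -3]
Stage 2 (DIFF): s[0]=3, 3-3=0, 3-3=0, 2-3=-1, -3-2=-5 -> [3, 0, 0, -1, -5]
Stage 3 (OFFSET 1): 3+1=4, 0+1=1, 0+1=1, -1+1=0, -5+1=-4 -> [4, 1, 1, 0, -4]
Stage 4 (AMPLIFY -2): 4*-2=-8, 1*-2=-2, 1*-2=-2, 0*-2=0, -4*-2=8 -> [-8, -2, -2, 0, 8]
Output sum: -4

Answer: -4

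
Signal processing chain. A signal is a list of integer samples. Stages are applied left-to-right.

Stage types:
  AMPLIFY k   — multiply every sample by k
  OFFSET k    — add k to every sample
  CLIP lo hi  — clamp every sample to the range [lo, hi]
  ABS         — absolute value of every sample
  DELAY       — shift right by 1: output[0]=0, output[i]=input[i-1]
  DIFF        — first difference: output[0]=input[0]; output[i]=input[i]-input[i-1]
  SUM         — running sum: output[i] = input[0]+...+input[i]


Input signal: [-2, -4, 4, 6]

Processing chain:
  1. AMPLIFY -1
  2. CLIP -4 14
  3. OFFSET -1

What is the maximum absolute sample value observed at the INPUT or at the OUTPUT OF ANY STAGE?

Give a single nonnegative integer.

Input: [-2, -4, 4, 6] (max |s|=6)
Stage 1 (AMPLIFY -1): -2*-1=2, -4*-1=4, 4*-1=-4, 6*-1=-6 -> [2, 4, -4, -6] (max |s|=6)
Stage 2 (CLIP -4 14): clip(2,-4,14)=2, clip(4,-4,14)=4, clip(-4,-4,14)=-4, clip(-6,-4,14)=-4 -> [2, 4, -4, -4] (max |s|=4)
Stage 3 (OFFSET -1): 2+-1=1, 4+-1=3, -4+-1=-5, -4+-1=-5 -> [1, 3, -5, -5] (max |s|=5)
Overall max amplitude: 6

Answer: 6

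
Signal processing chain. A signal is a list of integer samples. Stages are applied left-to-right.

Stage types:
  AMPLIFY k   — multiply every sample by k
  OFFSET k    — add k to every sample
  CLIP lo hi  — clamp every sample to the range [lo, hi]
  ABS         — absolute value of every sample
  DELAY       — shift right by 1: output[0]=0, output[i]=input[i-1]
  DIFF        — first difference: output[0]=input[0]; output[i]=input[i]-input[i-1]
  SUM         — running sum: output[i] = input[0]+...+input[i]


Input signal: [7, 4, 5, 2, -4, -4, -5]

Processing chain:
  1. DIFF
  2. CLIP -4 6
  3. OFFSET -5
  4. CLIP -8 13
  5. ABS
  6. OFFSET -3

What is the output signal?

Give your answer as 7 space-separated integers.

Answer: -2 5 1 5 5 2 3

Derivation:
Input: [7, 4, 5, 2, -4, -4, -5]
Stage 1 (DIFF): s[0]=7, 4-7=-3, 5-4=1, 2-5=-3, -4-2=-6, -4--4=0, -5--4=-1 -> [7, -3, 1, -3, -6, 0, -1]
Stage 2 (CLIP -4 6): clip(7,-4,6)=6, clip(-3,-4,6)=-3, clip(1,-4,6)=1, clip(-3,-4,6)=-3, clip(-6,-4,6)=-4, clip(0,-4,6)=0, clip(-1,-4,6)=-1 -> [6, -3, 1, -3, -4, 0, -1]
Stage 3 (OFFSET -5): 6+-5=1, -3+-5=-8, 1+-5=-4, -3+-5=-8, -4+-5=-9, 0+-5=-5, -1+-5=-6 -> [1, -8, -4, -8, -9, -5, -6]
Stage 4 (CLIP -8 13): clip(1,-8,13)=1, clip(-8,-8,13)=-8, clip(-4,-8,13)=-4, clip(-8,-8,13)=-8, clip(-9,-8,13)=-8, clip(-5,-8,13)=-5, clip(-6,-8,13)=-6 -> [1, -8, -4, -8, -8, -5, -6]
Stage 5 (ABS): |1|=1, |-8|=8, |-4|=4, |-8|=8, |-8|=8, |-5|=5, |-6|=6 -> [1, 8, 4, 8, 8, 5, 6]
Stage 6 (OFFSET -3): 1+-3=-2, 8+-3=5, 4+-3=1, 8+-3=5, 8+-3=5, 5+-3=2, 6+-3=3 -> [-2, 5, 1, 5, 5, 2, 3]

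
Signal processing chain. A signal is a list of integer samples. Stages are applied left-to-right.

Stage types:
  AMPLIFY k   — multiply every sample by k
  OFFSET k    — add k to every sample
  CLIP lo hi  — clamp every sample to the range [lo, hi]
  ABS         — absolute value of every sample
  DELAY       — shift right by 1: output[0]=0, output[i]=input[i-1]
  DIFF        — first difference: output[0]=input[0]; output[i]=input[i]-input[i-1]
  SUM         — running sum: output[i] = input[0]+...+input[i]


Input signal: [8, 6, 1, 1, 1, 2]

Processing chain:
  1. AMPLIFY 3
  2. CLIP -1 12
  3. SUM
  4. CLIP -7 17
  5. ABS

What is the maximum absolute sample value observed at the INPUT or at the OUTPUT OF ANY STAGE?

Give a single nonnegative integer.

Answer: 39

Derivation:
Input: [8, 6, 1, 1, 1, 2] (max |s|=8)
Stage 1 (AMPLIFY 3): 8*3=24, 6*3=18, 1*3=3, 1*3=3, 1*3=3, 2*3=6 -> [24, 18, 3, 3, 3, 6] (max |s|=24)
Stage 2 (CLIP -1 12): clip(24,-1,12)=12, clip(18,-1,12)=12, clip(3,-1,12)=3, clip(3,-1,12)=3, clip(3,-1,12)=3, clip(6,-1,12)=6 -> [12, 12, 3, 3, 3, 6] (max |s|=12)
Stage 3 (SUM): sum[0..0]=12, sum[0..1]=24, sum[0..2]=27, sum[0..3]=30, sum[0..4]=33, sum[0..5]=39 -> [12, 24, 27, 30, 33, 39] (max |s|=39)
Stage 4 (CLIP -7 17): clip(12,-7,17)=12, clip(24,-7,17)=17, clip(27,-7,17)=17, clip(30,-7,17)=17, clip(33,-7,17)=17, clip(39,-7,17)=17 -> [12, 17, 17, 17, 17, 17] (max |s|=17)
Stage 5 (ABS): |12|=12, |17|=17, |17|=17, |17|=17, |17|=17, |17|=17 -> [12, 17, 17, 17, 17, 17] (max |s|=17)
Overall max amplitude: 39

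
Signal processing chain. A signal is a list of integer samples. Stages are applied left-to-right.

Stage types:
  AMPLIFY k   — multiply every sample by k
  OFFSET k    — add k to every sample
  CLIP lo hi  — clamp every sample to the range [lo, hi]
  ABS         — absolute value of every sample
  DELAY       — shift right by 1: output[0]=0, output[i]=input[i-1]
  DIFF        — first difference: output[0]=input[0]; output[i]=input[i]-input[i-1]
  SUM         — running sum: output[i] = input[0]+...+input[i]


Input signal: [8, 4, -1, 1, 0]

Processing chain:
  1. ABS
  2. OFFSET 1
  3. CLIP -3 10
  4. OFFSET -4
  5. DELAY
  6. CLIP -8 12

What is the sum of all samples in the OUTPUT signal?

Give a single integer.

Input: [8, 4, -1, 1, 0]
Stage 1 (ABS): |8|=8, |4|=4, |-1|=1, |1|=1, |0|=0 -> [8, 4, 1, 1, 0]
Stage 2 (OFFSET 1): 8+1=9, 4+1=5, 1+1=2, 1+1=2, 0+1=1 -> [9, 5, 2, 2, 1]
Stage 3 (CLIP -3 10): clip(9,-3,10)=9, clip(5,-3,10)=5, clip(2,-3,10)=2, clip(2,-3,10)=2, clip(1,-3,10)=1 -> [9, 5, 2, 2, 1]
Stage 4 (OFFSET -4): 9+-4=5, 5+-4=1, 2+-4=-2, 2+-4=-2, 1+-4=-3 -> [5, 1, -2, -2, -3]
Stage 5 (DELAY): [0, 5, 1, -2, -2] = [0, 5, 1, -2, -2] -> [0, 5, 1, -2, -2]
Stage 6 (CLIP -8 12): clip(0,-8,12)=0, clip(5,-8,12)=5, clip(1,-8,12)=1, clip(-2,-8,12)=-2, clip(-2,-8,12)=-2 -> [0, 5, 1, -2, -2]
Output sum: 2

Answer: 2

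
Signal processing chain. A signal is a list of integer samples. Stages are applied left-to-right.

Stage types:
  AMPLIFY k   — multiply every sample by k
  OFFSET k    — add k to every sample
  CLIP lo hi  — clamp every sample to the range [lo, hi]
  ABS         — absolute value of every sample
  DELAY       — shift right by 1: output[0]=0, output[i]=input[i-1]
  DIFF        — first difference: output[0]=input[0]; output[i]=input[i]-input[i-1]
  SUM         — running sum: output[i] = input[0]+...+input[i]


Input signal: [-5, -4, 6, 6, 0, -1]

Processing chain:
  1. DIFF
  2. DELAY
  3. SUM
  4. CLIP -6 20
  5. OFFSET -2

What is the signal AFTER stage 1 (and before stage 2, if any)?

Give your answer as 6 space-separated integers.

Input: [-5, -4, 6, 6, 0, -1]
Stage 1 (DIFF): s[0]=-5, -4--5=1, 6--4=10, 6-6=0, 0-6=-6, -1-0=-1 -> [-5, 1, 10, 0, -6, -1]

Answer: -5 1 10 0 -6 -1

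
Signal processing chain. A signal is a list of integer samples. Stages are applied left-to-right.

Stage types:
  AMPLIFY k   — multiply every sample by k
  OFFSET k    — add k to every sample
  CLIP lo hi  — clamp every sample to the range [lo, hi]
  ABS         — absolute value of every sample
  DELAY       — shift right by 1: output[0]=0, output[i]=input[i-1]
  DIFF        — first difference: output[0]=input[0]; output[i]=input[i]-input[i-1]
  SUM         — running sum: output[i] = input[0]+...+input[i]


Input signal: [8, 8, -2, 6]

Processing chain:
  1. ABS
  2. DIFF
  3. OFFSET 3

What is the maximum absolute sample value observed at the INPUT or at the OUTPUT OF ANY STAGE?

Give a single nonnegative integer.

Answer: 11

Derivation:
Input: [8, 8, -2, 6] (max |s|=8)
Stage 1 (ABS): |8|=8, |8|=8, |-2|=2, |6|=6 -> [8, 8, 2, 6] (max |s|=8)
Stage 2 (DIFF): s[0]=8, 8-8=0, 2-8=-6, 6-2=4 -> [8, 0, -6, 4] (max |s|=8)
Stage 3 (OFFSET 3): 8+3=11, 0+3=3, -6+3=-3, 4+3=7 -> [11, 3, -3, 7] (max |s|=11)
Overall max amplitude: 11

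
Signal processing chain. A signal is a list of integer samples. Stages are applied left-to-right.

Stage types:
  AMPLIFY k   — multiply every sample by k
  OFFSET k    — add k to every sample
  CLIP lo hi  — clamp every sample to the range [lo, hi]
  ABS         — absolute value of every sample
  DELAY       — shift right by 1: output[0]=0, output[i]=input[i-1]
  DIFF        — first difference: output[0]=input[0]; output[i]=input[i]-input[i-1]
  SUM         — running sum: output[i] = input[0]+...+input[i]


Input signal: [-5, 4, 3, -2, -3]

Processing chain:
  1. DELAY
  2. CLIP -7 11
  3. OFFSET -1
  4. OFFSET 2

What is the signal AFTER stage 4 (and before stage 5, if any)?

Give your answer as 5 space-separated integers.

Input: [-5, 4, 3, -2, -3]
Stage 1 (DELAY): [0, -5, 4, 3, -2] = [0, -5, 4, 3, -2] -> [0, -5, 4, 3, -2]
Stage 2 (CLIP -7 11): clip(0,-7,11)=0, clip(-5,-7,11)=-5, clip(4,-7,11)=4, clip(3,-7,11)=3, clip(-2,-7,11)=-2 -> [0, -5, 4, 3, -2]
Stage 3 (OFFSET -1): 0+-1=-1, -5+-1=-6, 4+-1=3, 3+-1=2, -2+-1=-3 -> [-1, -6, 3, 2, -3]
Stage 4 (OFFSET 2): -1+2=1, -6+2=-4, 3+2=5, 2+2=4, -3+2=-1 -> [1, -4, 5, 4, -1]

Answer: 1 -4 5 4 -1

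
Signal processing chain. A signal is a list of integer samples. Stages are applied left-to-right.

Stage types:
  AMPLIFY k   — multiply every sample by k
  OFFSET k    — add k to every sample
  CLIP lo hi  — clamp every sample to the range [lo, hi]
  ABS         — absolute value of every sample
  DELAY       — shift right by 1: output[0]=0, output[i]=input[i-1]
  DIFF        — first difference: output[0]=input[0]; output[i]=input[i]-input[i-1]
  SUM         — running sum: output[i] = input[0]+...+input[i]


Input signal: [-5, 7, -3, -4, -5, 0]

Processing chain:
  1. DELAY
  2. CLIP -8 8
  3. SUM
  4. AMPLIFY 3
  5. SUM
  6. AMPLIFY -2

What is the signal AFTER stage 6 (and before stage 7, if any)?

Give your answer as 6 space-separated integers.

Input: [-5, 7, -3, -4, -5, 0]
Stage 1 (DELAY): [0, -5, 7, -3, -4, -5] = [0, -5, 7, -3, -4, -5] -> [0, -5, 7, -3, -4, -5]
Stage 2 (CLIP -8 8): clip(0,-8,8)=0, clip(-5,-8,8)=-5, clip(7,-8,8)=7, clip(-3,-8,8)=-3, clip(-4,-8,8)=-4, clip(-5,-8,8)=-5 -> [0, -5, 7, -3, -4, -5]
Stage 3 (SUM): sum[0..0]=0, sum[0..1]=-5, sum[0..2]=2, sum[0..3]=-1, sum[0..4]=-5, sum[0..5]=-10 -> [0, -5, 2, -1, -5, -10]
Stage 4 (AMPLIFY 3): 0*3=0, -5*3=-15, 2*3=6, -1*3=-3, -5*3=-15, -10*3=-30 -> [0, -15, 6, -3, -15, -30]
Stage 5 (SUM): sum[0..0]=0, sum[0..1]=-15, sum[0..2]=-9, sum[0..3]=-12, sum[0..4]=-27, sum[0..5]=-57 -> [0, -15, -9, -12, -27, -57]
Stage 6 (AMPLIFY -2): 0*-2=0, -15*-2=30, -9*-2=18, -12*-2=24, -27*-2=54, -57*-2=114 -> [0, 30, 18, 24, 54, 114]

Answer: 0 30 18 24 54 114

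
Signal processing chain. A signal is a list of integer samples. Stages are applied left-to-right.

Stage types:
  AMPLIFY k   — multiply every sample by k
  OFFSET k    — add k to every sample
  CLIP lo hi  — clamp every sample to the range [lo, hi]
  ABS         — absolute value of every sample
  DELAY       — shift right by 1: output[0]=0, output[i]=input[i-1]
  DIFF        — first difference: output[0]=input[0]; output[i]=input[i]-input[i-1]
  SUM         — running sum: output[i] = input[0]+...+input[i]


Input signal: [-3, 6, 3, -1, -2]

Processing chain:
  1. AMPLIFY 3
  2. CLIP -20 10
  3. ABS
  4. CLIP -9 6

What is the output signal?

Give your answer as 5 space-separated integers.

Answer: 6 6 6 3 6

Derivation:
Input: [-3, 6, 3, -1, -2]
Stage 1 (AMPLIFY 3): -3*3=-9, 6*3=18, 3*3=9, -1*3=-3, -2*3=-6 -> [-9, 18, 9, -3, -6]
Stage 2 (CLIP -20 10): clip(-9,-20,10)=-9, clip(18,-20,10)=10, clip(9,-20,10)=9, clip(-3,-20,10)=-3, clip(-6,-20,10)=-6 -> [-9, 10, 9, -3, -6]
Stage 3 (ABS): |-9|=9, |10|=10, |9|=9, |-3|=3, |-6|=6 -> [9, 10, 9, 3, 6]
Stage 4 (CLIP -9 6): clip(9,-9,6)=6, clip(10,-9,6)=6, clip(9,-9,6)=6, clip(3,-9,6)=3, clip(6,-9,6)=6 -> [6, 6, 6, 3, 6]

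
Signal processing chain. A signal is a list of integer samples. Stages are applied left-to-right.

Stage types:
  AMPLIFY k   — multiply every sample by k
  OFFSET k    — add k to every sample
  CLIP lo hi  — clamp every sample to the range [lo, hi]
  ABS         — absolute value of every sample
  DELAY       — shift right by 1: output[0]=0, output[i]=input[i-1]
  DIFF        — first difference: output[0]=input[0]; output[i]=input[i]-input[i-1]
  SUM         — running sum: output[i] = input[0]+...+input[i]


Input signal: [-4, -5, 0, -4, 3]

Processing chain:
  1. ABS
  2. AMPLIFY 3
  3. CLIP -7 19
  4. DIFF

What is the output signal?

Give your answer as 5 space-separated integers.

Input: [-4, -5, 0, -4, 3]
Stage 1 (ABS): |-4|=4, |-5|=5, |0|=0, |-4|=4, |3|=3 -> [4, 5, 0, 4, 3]
Stage 2 (AMPLIFY 3): 4*3=12, 5*3=15, 0*3=0, 4*3=12, 3*3=9 -> [12, 15, 0, 12, 9]
Stage 3 (CLIP -7 19): clip(12,-7,19)=12, clip(15,-7,19)=15, clip(0,-7,19)=0, clip(12,-7,19)=12, clip(9,-7,19)=9 -> [12, 15, 0, 12, 9]
Stage 4 (DIFF): s[0]=12, 15-12=3, 0-15=-15, 12-0=12, 9-12=-3 -> [12, 3, -15, 12, -3]

Answer: 12 3 -15 12 -3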